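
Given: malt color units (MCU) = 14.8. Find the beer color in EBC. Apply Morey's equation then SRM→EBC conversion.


SRM = 1.4922·MCU^0.6859;  EBC = SRM·1.97
SRM = 1.4922·14.8^0.6859 = 9.4735
EBC = 9.4735·1.97

18.6628 EBC


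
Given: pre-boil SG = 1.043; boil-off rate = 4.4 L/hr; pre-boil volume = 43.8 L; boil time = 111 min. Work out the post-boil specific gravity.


V_post = V_pre − rate·(t/60);  SG_post = 1 + (SG_pre−1)·V_pre/V_post
V_post = 43.8 − 4.4·(111/60) = 35.6600
SG_post = 1 + (1.043 − 1)·43.8/35.6600

1.0528


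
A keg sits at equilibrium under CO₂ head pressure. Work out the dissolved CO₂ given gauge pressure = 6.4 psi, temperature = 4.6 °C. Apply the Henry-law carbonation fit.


vols = (P + 14.695)·(0.01821 + 0.09011·e^(−0.04·T))
vols = (6.4 + 14.695)·(0.01821 + 0.09011·e^(−0.04·4.6))

1.9655 volumes


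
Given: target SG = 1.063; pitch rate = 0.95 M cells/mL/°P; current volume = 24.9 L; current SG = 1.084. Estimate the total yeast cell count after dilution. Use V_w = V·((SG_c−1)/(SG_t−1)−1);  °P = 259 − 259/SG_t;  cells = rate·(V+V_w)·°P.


V_w = 24.9·((1.084−1)/(1.063−1)−1) = 8.3000
V_final = 24.9 + 8.3000 = 33.2000
°P = 259 − 259/1.063 = 15.3500
cells = 0.95·33.2000·15.3500

484.1375 billion cells


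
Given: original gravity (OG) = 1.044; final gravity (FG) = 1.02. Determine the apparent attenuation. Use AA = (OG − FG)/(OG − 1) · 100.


AA = (1.044 − 1.02)/(1.044 − 1) · 100

54.5455 %


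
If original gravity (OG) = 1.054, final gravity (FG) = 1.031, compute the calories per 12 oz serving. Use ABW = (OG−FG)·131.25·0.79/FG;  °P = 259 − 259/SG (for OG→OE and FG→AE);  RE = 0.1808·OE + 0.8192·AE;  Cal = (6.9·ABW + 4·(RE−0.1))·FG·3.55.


ABW = (1.054 − 1.031)·131.25·0.79/1.031 = 2.3131
OE = 259 − 259/1.054 = 13.2694 °P
AE = 259 − 259/1.031 = 7.7876 °P
RE = 0.1808·13.2694 + 0.8192·7.7876 = 8.7787 °P
Cal = (6.9·2.3131 + 4·(8.7787−0.1))·1.031·3.55

185.4740 kcal


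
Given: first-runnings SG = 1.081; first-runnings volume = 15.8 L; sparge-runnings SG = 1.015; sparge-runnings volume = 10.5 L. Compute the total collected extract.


total = Σ (SG_i − 1)·1000·V_i
first = (1.081 − 1)·1000·15.8 = 1279.8000
sparge = (1.015 − 1)·1000·10.5 = 157.5000
total = 1279.8000 + 157.5000

1437.3000 gravity·L


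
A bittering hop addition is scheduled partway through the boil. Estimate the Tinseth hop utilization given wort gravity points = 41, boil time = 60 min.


U = 1.65·0.000125^(GP/1000) · (1 − e^(−0.04·t))/4.15
bigness = 1.65·0.000125^(41/1000) = 1.1415
boil_factor = (1 − e^(−0.04·60))/4.15 = 0.2191
U = 1.1415 · 0.2191

0.2501


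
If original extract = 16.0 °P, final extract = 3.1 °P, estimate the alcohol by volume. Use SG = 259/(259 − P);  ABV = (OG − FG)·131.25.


OG = 259/(259 − 16.0) = 1.0658
FG = 259/(259 − 3.1) = 1.0121
ABV = (1.0658 − 1.0121)·131.25

7.0520 % ABV


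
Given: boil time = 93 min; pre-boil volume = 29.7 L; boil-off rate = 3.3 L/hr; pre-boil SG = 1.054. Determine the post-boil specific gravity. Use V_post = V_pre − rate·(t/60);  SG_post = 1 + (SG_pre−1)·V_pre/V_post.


V_post = 29.7 − 3.3·(93/60) = 24.5850
SG_post = 1 + (1.054 − 1)·29.7/24.5850

1.0652


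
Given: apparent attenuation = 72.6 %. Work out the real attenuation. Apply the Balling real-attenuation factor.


RA = AA · 0.8192
RA = 72.6 · 0.8192

59.4739 %


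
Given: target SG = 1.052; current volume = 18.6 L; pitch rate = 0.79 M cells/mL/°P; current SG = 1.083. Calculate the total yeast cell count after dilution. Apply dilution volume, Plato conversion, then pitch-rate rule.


V_w = V·((SG_c−1)/(SG_t−1)−1);  °P = 259 − 259/SG_t;  cells = rate·(V+V_w)·°P
V_w = 18.6·((1.083−1)/(1.052−1)−1) = 11.0885
V_final = 18.6 + 11.0885 = 29.6885
°P = 259 − 259/1.052 = 12.8023
cells = 0.79·29.6885·12.8023

300.2632 billion cells


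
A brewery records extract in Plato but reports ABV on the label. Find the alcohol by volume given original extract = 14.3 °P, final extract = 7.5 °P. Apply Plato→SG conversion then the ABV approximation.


SG = 259/(259 − P);  ABV = (OG − FG)·131.25
OG = 259/(259 − 14.3) = 1.0584
FG = 259/(259 − 7.5) = 1.0298
ABV = (1.0584 − 1.0298)·131.25

3.7561 % ABV


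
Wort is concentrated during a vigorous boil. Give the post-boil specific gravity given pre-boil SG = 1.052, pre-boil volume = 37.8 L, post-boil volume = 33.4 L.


SG_post = 1 + (SG_pre − 1)·V_pre/V_post
pts_pre = (1.052 − 1)·1000 = 52.0000
pts_post = 52.0000·37.8/33.4 = 58.8503
SG_post = 1 + 58.8503/1000

1.0589


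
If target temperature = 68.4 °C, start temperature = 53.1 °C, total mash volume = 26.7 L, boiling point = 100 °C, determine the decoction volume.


V_dec = V_total·(T_target − T_start)/(T_boil − T_start)
V_dec = 26.7·(68.4 − 53.1)/(100 − 53.1)

8.7102 L


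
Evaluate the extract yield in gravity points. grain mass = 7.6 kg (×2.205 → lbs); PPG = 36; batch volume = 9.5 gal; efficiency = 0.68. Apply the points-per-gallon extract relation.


points = lbs × PPG × eff / vol
lbs = 7.6 × 2.205 = 16.7580
points = 16.7580 × 36 × 0.68 / 9.5

43.1827 points


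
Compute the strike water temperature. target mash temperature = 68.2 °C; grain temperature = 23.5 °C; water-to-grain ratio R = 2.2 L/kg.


T_strike = (0.41/R)·(T_mash − T_grain) + T_mash
T_strike = (0.41/2.2)·(68.2 − 23.5) + 68.2

76.5305 °C


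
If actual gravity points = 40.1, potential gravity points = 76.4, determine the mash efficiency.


efficiency = actual / potential × 100
efficiency = 40.1 / 76.4 × 100

52.4869 %


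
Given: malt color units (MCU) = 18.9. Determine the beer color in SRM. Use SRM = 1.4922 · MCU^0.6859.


SRM = 1.4922 · 18.9^0.6859

11.2035 SRM


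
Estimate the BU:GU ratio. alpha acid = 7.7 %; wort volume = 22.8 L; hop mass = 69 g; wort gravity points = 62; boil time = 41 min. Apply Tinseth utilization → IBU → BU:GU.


U = 1.65·0.000125^(GP/1000)·(1−e^(−0.04t))/4.15;  IBU = (α/100)·m·U·1000/V;  BU:GU = IBU/GP
U = 1.65·0.000125^(62/1000)·(1−e^(−0.04·41))/4.15 = 0.1836
IBU = (7.7/100)·69·0.1836·1000/22.8 = 42.7755
BU:GU = 42.7755/62

0.6899


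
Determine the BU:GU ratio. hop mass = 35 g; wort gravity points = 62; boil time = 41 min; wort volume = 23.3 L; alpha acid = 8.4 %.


U = 1.65·0.000125^(GP/1000)·(1−e^(−0.04t))/4.15;  IBU = (α/100)·m·U·1000/V;  BU:GU = IBU/GP
U = 1.65·0.000125^(62/1000)·(1−e^(−0.04·41))/4.15 = 0.1836
IBU = (8.4/100)·35·0.1836·1000/23.3 = 23.1623
BU:GU = 23.1623/62

0.3736


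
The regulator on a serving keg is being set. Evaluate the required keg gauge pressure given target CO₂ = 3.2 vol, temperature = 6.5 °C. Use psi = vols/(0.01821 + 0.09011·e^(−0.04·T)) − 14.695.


psi = 3.2/(0.01821 + 0.09011·e^(−0.04·6.5)) − 14.695

21.7974 psi


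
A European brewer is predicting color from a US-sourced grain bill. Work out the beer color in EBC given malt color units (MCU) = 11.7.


SRM = 1.4922·MCU^0.6859;  EBC = SRM·1.97
SRM = 1.4922·11.7^0.6859 = 8.0630
EBC = 8.0630·1.97

15.8841 EBC


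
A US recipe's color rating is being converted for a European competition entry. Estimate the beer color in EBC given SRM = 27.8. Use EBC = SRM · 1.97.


EBC = 27.8 · 1.97

54.7660 EBC


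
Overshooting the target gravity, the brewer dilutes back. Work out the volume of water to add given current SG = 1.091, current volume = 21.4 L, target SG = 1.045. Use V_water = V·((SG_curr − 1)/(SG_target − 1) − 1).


V_water = 21.4·((1.091 − 1)/(1.045 − 1) − 1)

21.8756 L


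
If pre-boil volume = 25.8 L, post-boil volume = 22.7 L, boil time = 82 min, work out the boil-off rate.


rate = (V_pre − V_post) / (t_min/60)
rate = (25.8 − 22.7) / (82/60)

2.2683 L/hr


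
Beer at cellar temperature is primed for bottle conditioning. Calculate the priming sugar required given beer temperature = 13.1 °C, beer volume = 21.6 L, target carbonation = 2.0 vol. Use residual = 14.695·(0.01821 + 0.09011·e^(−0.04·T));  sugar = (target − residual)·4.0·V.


residual = 14.695·(0.01821 + 0.09011·e^(−0.04·13.1)) = 1.0517
sugar = (2.0 − 1.0517)·4.0·21.6

81.9333 g


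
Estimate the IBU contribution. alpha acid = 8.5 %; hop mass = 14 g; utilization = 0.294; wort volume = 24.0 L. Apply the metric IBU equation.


IBU = (α/100)·mass·U·1000 / V
IBU = (8.5/100)·14·0.294·1000 / 24.0

14.5775 IBU


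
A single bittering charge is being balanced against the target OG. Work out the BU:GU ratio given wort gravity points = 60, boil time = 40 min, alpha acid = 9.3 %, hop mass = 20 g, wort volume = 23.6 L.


U = 1.65·0.000125^(GP/1000)·(1−e^(−0.04t))/4.15;  IBU = (α/100)·m·U·1000/V;  BU:GU = IBU/GP
U = 1.65·0.000125^(60/1000)·(1−e^(−0.04·40))/4.15 = 0.1851
IBU = (9.3/100)·20·0.1851·1000/23.6 = 14.5851
BU:GU = 14.5851/60

0.2431


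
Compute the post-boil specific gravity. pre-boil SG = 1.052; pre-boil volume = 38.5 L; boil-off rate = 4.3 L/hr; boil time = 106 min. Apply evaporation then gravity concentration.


V_post = V_pre − rate·(t/60);  SG_post = 1 + (SG_pre−1)·V_pre/V_post
V_post = 38.5 − 4.3·(106/60) = 30.9033
SG_post = 1 + (1.052 − 1)·38.5/30.9033

1.0648


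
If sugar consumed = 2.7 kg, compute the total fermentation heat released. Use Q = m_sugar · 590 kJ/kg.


Q = 2.7 · 590

1593.0000 kJ


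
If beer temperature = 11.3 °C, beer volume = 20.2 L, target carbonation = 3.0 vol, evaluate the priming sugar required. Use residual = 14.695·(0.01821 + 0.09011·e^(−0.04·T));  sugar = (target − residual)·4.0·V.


residual = 14.695·(0.01821 + 0.09011·e^(−0.04·11.3)) = 1.1102
sugar = (3.0 − 1.1102)·4.0·20.2

152.6930 g


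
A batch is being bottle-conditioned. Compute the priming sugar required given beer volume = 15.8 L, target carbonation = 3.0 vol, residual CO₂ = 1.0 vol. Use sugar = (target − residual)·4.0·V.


sugar = (3.0 − 1.0)·4.0·15.8

126.4000 g


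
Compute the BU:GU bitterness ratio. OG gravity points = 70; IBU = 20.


BU:GU = IBU / OG_points
BU:GU = 20 / 70

0.2857


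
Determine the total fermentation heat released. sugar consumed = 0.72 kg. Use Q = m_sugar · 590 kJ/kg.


Q = 0.72 · 590

424.8000 kJ


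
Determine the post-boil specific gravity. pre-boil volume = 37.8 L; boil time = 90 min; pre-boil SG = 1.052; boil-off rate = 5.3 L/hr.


V_post = V_pre − rate·(t/60);  SG_post = 1 + (SG_pre−1)·V_pre/V_post
V_post = 37.8 − 5.3·(90/60) = 29.8500
SG_post = 1 + (1.052 − 1)·37.8/29.8500

1.0658


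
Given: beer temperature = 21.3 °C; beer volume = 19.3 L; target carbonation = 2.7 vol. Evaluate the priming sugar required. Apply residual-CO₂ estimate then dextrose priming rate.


residual = 14.695·(0.01821 + 0.09011·e^(−0.04·T));  sugar = (target − residual)·4.0·V
residual = 14.695·(0.01821 + 0.09011·e^(−0.04·21.3)) = 0.8324
sugar = (2.7 − 0.8324)·4.0·19.3

144.1761 g


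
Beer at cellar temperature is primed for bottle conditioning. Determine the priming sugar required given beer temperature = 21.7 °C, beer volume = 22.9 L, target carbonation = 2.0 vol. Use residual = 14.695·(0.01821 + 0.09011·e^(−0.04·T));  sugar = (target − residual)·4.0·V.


residual = 14.695·(0.01821 + 0.09011·e^(−0.04·21.7)) = 0.8235
sugar = (2.0 − 0.8235)·4.0·22.9

107.7703 g


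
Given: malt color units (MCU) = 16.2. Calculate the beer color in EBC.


SRM = 1.4922·MCU^0.6859;  EBC = SRM·1.97
SRM = 1.4922·16.2^0.6859 = 10.0794
EBC = 10.0794·1.97

19.8564 EBC


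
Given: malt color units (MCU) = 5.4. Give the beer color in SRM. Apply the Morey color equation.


SRM = 1.4922 · MCU^0.6859
SRM = 1.4922 · 5.4^0.6859

4.7443 SRM


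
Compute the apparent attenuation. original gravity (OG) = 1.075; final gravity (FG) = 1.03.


AA = (OG − FG)/(OG − 1) · 100
AA = (1.075 − 1.03)/(1.075 − 1) · 100

60.0000 %


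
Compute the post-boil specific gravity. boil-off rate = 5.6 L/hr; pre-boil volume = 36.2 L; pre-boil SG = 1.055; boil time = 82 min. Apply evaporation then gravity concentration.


V_post = V_pre − rate·(t/60);  SG_post = 1 + (SG_pre−1)·V_pre/V_post
V_post = 36.2 − 5.6·(82/60) = 28.5467
SG_post = 1 + (1.055 − 1)·36.2/28.5467

1.0697


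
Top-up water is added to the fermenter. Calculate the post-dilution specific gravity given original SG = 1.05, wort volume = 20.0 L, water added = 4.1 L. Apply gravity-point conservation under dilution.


SG_new = 1 + (SG_old − 1)·V_old/(V_old + V_water)
pts = (1.05 − 1)·1000·20.0/(20.0 + 4.1) = 41.4938
SG_new = 1 + 41.4938/1000

1.0415


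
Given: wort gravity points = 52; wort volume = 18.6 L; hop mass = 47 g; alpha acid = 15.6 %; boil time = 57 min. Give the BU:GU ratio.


U = 1.65·0.000125^(GP/1000)·(1−e^(−0.04t))/4.15;  IBU = (α/100)·m·U·1000/V;  BU:GU = IBU/GP
U = 1.65·0.000125^(52/1000)·(1−e^(−0.04·57))/4.15 = 0.2237
IBU = (15.6/100)·47·0.2237·1000/18.6 = 88.1705
BU:GU = 88.1705/52

1.6956


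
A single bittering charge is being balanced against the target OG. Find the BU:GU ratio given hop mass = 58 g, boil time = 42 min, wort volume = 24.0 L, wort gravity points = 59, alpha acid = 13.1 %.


U = 1.65·0.000125^(GP/1000)·(1−e^(−0.04t))/4.15;  IBU = (α/100)·m·U·1000/V;  BU:GU = IBU/GP
U = 1.65·0.000125^(59/1000)·(1−e^(−0.04·42))/4.15 = 0.1904
IBU = (13.1/100)·58·0.1904·1000/24.0 = 60.2652
BU:GU = 60.2652/59

1.0214


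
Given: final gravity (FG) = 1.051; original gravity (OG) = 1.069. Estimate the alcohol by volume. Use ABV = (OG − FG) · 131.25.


ABV = (1.069 − 1.051) · 131.25

2.3625 % ABV


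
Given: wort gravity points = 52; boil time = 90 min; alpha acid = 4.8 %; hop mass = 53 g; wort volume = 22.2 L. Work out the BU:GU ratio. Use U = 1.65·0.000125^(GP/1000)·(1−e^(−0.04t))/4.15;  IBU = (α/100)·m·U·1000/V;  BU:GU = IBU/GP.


U = 1.65·0.000125^(52/1000)·(1−e^(−0.04·90))/4.15 = 0.2424
IBU = (4.8/100)·53·0.2424·1000/22.2 = 27.7720
BU:GU = 27.7720/52

0.5341


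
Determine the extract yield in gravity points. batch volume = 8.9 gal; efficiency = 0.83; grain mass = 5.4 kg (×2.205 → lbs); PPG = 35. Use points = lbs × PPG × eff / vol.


lbs = 5.4 × 2.205 = 11.9070
points = 11.9070 × 35 × 0.83 / 8.9

38.8650 points


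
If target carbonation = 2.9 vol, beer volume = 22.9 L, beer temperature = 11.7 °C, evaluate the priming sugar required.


residual = 14.695·(0.01821 + 0.09011·e^(−0.04·T));  sugar = (target − residual)·4.0·V
residual = 14.695·(0.01821 + 0.09011·e^(−0.04·11.7)) = 1.0969
sugar = (2.9 − 1.0969)·4.0·22.9

165.1676 g


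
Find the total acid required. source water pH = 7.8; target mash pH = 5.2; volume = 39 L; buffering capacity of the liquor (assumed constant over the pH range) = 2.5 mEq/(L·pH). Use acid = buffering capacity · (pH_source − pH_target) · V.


acid = 2.5 · (7.8 − 5.2) · 39

253.5000 mEq


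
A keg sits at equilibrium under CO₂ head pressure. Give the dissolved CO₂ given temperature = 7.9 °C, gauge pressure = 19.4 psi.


vols = (P + 14.695)·(0.01821 + 0.09011·e^(−0.04·T))
vols = (19.4 + 14.695)·(0.01821 + 0.09011·e^(−0.04·7.9))

2.8608 volumes


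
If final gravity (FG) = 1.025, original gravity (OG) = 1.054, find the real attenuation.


AA = (OG−FG)/(OG−1)·100;  RA = AA·0.8192
AA = (1.054 − 1.025)/(1.054 − 1)·100 = 53.7037
RA = 53.7037·0.8192

43.9941 %


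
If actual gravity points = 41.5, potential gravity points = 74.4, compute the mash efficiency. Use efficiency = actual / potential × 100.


efficiency = 41.5 / 74.4 × 100

55.7796 %


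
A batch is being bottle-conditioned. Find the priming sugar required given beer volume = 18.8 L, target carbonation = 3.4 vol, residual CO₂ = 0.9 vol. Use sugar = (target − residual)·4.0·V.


sugar = (3.4 − 0.9)·4.0·18.8

188.0000 g


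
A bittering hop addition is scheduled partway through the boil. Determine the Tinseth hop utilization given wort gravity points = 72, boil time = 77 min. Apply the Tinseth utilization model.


U = 1.65·0.000125^(GP/1000) · (1 − e^(−0.04·t))/4.15
bigness = 1.65·0.000125^(72/1000) = 0.8639
boil_factor = (1 − e^(−0.04·77))/4.15 = 0.2299
U = 0.8639 · 0.2299

0.1986


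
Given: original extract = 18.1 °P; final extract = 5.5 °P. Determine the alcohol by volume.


SG = 259/(259 − P);  ABV = (OG − FG)·131.25
OG = 259/(259 − 18.1) = 1.0751
FG = 259/(259 − 5.5) = 1.0217
ABV = (1.0751 − 1.0217)·131.25

7.0138 % ABV


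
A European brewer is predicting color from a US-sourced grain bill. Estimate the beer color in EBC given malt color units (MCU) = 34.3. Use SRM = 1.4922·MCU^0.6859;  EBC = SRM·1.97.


SRM = 1.4922·34.3^0.6859 = 16.8611
EBC = 16.8611·1.97

33.2163 EBC


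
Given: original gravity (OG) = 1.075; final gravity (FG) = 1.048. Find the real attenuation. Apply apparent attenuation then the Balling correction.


AA = (OG−FG)/(OG−1)·100;  RA = AA·0.8192
AA = (1.075 − 1.048)/(1.075 − 1)·100 = 36.0000
RA = 36.0000·0.8192

29.4912 %


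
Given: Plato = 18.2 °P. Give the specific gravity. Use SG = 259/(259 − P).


SG = 259/(259 − 18.2)

1.0756


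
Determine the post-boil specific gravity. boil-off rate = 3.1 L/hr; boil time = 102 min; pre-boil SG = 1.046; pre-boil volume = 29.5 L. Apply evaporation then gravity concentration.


V_post = V_pre − rate·(t/60);  SG_post = 1 + (SG_pre−1)·V_pre/V_post
V_post = 29.5 − 3.1·(102/60) = 24.2300
SG_post = 1 + (1.046 − 1)·29.5/24.2300

1.0560


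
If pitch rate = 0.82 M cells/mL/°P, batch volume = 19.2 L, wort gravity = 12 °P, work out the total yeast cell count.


cells (billions) = rate · V_L · °P
cells = 0.82 · 19.2 · 12

188.9280 billion cells


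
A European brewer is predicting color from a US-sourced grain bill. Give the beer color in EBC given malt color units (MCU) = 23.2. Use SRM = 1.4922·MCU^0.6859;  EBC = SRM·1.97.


SRM = 1.4922·23.2^0.6859 = 12.8948
EBC = 12.8948·1.97

25.4028 EBC


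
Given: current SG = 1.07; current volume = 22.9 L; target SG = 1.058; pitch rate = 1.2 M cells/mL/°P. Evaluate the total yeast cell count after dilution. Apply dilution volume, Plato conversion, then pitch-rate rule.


V_w = V·((SG_c−1)/(SG_t−1)−1);  °P = 259 − 259/SG_t;  cells = rate·(V+V_w)·°P
V_w = 22.9·((1.07−1)/(1.058−1)−1) = 4.7379
V_final = 22.9 + 4.7379 = 27.6379
°P = 259 − 259/1.058 = 14.1985
cells = 1.2·27.6379·14.1985

470.9002 billion cells


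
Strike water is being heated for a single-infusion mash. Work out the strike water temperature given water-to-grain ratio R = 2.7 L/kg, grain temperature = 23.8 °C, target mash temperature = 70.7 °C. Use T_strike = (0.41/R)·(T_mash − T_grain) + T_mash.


T_strike = (0.41/2.7)·(70.7 − 23.8) + 70.7

77.8219 °C


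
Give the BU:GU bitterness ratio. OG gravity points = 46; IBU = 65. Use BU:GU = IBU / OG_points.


BU:GU = 65 / 46

1.4130


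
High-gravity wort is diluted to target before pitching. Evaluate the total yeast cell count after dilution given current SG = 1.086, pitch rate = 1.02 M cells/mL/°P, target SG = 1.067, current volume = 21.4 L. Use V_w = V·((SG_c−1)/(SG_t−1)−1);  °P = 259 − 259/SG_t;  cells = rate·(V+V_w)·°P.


V_w = 21.4·((1.086−1)/(1.067−1)−1) = 6.0687
V_final = 21.4 + 6.0687 = 27.4687
°P = 259 − 259/1.067 = 16.2634
cells = 1.02·27.4687·16.2634

455.6672 billion cells


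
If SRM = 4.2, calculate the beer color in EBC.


EBC = SRM · 1.97
EBC = 4.2 · 1.97

8.2740 EBC


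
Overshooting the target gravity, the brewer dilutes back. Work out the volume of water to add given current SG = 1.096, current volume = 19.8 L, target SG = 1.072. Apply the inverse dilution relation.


V_water = V·((SG_curr − 1)/(SG_target − 1) − 1)
V_water = 19.8·((1.096 − 1)/(1.072 − 1) − 1)

6.6000 L


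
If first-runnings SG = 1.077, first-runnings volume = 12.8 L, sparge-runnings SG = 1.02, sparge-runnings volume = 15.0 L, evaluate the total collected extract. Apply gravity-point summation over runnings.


total = Σ (SG_i − 1)·1000·V_i
first = (1.077 − 1)·1000·12.8 = 985.6000
sparge = (1.02 − 1)·1000·15.0 = 300.0000
total = 985.6000 + 300.0000

1285.6000 gravity·L


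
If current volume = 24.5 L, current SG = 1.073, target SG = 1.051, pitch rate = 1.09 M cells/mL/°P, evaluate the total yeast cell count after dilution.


V_w = V·((SG_c−1)/(SG_t−1)−1);  °P = 259 − 259/SG_t;  cells = rate·(V+V_w)·°P
V_w = 24.5·((1.073−1)/(1.051−1)−1) = 10.5686
V_final = 24.5 + 10.5686 = 35.0686
°P = 259 − 259/1.051 = 12.5680
cells = 1.09·35.0686·12.5680

480.4105 billion cells


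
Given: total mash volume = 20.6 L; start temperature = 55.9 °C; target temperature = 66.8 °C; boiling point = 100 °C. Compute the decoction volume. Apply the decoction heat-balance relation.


V_dec = V_total·(T_target − T_start)/(T_boil − T_start)
V_dec = 20.6·(66.8 − 55.9)/(100 − 55.9)

5.0916 L


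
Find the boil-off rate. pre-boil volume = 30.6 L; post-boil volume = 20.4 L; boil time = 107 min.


rate = (V_pre − V_post) / (t_min/60)
rate = (30.6 − 20.4) / (107/60)

5.7196 L/hr


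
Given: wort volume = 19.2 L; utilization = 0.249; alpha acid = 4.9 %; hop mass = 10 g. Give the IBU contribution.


IBU = (α/100)·mass·U·1000 / V
IBU = (4.9/100)·10·0.249·1000 / 19.2

6.3547 IBU


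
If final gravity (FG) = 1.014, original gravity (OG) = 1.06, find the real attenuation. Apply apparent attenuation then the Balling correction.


AA = (OG−FG)/(OG−1)·100;  RA = AA·0.8192
AA = (1.06 − 1.014)/(1.06 − 1)·100 = 76.6667
RA = 76.6667·0.8192

62.8053 %


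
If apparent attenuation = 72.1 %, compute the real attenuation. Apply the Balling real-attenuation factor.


RA = AA · 0.8192
RA = 72.1 · 0.8192

59.0643 %


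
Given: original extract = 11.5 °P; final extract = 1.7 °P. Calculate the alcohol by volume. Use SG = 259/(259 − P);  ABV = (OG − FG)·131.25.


OG = 259/(259 − 11.5) = 1.0465
FG = 259/(259 − 1.7) = 1.0066
ABV = (1.0465 − 1.0066)·131.25

5.2313 % ABV


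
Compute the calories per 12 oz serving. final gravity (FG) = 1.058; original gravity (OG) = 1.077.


ABW = (OG−FG)·131.25·0.79/FG;  °P = 259 − 259/SG (for OG→OE and FG→AE);  RE = 0.1808·OE + 0.8192·AE;  Cal = (6.9·ABW + 4·(RE−0.1))·FG·3.55
ABW = (1.077 − 1.058)·131.25·0.79/1.058 = 1.8621
OE = 259 − 259/1.077 = 18.5172 °P
AE = 259 − 259/1.058 = 14.1985 °P
RE = 0.1808·18.5172 + 0.8192·14.1985 = 14.9793 °P
Cal = (6.9·1.8621 + 4·(14.9793−0.1))·1.058·3.55

271.7974 kcal


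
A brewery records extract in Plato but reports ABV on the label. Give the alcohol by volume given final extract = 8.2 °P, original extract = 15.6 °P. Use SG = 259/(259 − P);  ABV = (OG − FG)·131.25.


OG = 259/(259 − 15.6) = 1.0641
FG = 259/(259 − 8.2) = 1.0327
ABV = (1.0641 − 1.0327)·131.25

4.1208 % ABV


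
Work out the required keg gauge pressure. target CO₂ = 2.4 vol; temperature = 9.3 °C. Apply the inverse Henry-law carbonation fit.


psi = vols/(0.01821 + 0.09011·e^(−0.04·T)) − 14.695
psi = 2.4/(0.01821 + 0.09011·e^(−0.04·9.3)) − 14.695

15.1826 psi


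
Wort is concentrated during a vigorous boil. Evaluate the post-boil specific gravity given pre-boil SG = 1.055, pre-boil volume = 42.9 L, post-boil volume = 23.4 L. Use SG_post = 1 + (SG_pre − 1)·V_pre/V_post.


pts_pre = (1.055 − 1)·1000 = 55.0000
pts_post = 55.0000·42.9/23.4 = 100.8333
SG_post = 1 + 100.8333/1000

1.1008


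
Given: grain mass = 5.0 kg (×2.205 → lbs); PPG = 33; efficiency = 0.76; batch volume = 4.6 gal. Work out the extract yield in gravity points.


points = lbs × PPG × eff / vol
lbs = 5.0 × 2.205 = 11.0250
points = 11.0250 × 33 × 0.76 / 4.6

60.1102 points


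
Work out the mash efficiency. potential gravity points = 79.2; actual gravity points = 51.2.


efficiency = actual / potential × 100
efficiency = 51.2 / 79.2 × 100

64.6465 %


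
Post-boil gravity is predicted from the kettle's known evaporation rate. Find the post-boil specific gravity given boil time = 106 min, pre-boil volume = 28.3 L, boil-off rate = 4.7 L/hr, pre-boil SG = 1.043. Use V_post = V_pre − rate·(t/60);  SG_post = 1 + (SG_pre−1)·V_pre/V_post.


V_post = 28.3 − 4.7·(106/60) = 19.9967
SG_post = 1 + (1.043 − 1)·28.3/19.9967

1.0609


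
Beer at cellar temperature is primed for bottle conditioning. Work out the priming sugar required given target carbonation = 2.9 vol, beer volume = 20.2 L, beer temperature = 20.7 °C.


residual = 14.695·(0.01821 + 0.09011·e^(−0.04·T));  sugar = (target − residual)·4.0·V
residual = 14.695·(0.01821 + 0.09011·e^(−0.04·20.7)) = 0.8462
sugar = (2.9 − 0.8462)·4.0·20.2

165.9508 g


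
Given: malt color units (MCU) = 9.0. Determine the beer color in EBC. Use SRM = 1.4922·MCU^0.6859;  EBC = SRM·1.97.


SRM = 1.4922·9.0^0.6859 = 6.7351
EBC = 6.7351·1.97

13.2681 EBC


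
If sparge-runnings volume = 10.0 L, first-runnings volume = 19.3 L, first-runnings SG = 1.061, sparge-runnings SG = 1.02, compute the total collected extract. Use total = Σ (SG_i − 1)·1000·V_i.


first = (1.061 − 1)·1000·19.3 = 1177.3000
sparge = (1.02 − 1)·1000·10.0 = 200.0000
total = 1177.3000 + 200.0000

1377.3000 gravity·L


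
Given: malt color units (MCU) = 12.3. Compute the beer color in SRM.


SRM = 1.4922 · MCU^0.6859
SRM = 1.4922 · 12.3^0.6859

8.3444 SRM


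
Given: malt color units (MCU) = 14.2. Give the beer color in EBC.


SRM = 1.4922·MCU^0.6859;  EBC = SRM·1.97
SRM = 1.4922·14.2^0.6859 = 9.2083
EBC = 9.2083·1.97

18.1404 EBC


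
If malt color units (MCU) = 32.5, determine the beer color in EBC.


SRM = 1.4922·MCU^0.6859;  EBC = SRM·1.97
SRM = 1.4922·32.5^0.6859 = 16.2490
EBC = 16.2490·1.97

32.0106 EBC


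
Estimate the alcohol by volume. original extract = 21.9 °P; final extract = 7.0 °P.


SG = 259/(259 − P);  ABV = (OG − FG)·131.25
OG = 259/(259 − 21.9) = 1.0924
FG = 259/(259 − 7.0) = 1.0278
ABV = (1.0924 − 1.0278)·131.25

8.4772 % ABV


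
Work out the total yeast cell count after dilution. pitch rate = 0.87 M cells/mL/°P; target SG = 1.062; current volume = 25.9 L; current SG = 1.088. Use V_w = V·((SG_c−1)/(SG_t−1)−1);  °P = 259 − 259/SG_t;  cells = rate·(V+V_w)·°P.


V_w = 25.9·((1.088−1)/(1.062−1)−1) = 10.8613
V_final = 25.9 + 10.8613 = 36.7613
°P = 259 − 259/1.062 = 15.1205
cells = 0.87·36.7613·15.1205

483.5896 billion cells


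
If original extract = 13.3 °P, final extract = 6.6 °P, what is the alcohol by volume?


SG = 259/(259 − P);  ABV = (OG − FG)·131.25
OG = 259/(259 − 13.3) = 1.0541
FG = 259/(259 − 6.6) = 1.0261
ABV = (1.0541 − 1.0261)·131.25

3.6726 % ABV


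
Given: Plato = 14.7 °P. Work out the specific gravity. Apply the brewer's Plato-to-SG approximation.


SG = 259/(259 − P)
SG = 259/(259 − 14.7)

1.0602


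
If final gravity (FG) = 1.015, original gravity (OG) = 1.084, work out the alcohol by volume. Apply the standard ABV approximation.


ABV = (OG − FG) · 131.25
ABV = (1.084 − 1.015) · 131.25

9.0563 % ABV


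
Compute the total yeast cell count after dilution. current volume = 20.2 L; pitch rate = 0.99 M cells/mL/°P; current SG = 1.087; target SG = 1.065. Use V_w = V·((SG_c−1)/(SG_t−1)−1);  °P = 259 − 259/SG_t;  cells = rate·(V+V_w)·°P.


V_w = 20.2·((1.087−1)/(1.065−1)−1) = 6.8369
V_final = 20.2 + 6.8369 = 27.0369
°P = 259 − 259/1.065 = 15.8075
cells = 0.99·27.0369·15.8075

423.1126 billion cells


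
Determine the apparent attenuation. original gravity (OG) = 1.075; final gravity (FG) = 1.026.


AA = (OG − FG)/(OG − 1) · 100
AA = (1.075 − 1.026)/(1.075 − 1) · 100

65.3333 %


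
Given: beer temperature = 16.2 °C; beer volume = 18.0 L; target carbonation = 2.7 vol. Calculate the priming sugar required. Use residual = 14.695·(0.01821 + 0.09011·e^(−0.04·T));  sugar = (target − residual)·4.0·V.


residual = 14.695·(0.01821 + 0.09011·e^(−0.04·16.2)) = 0.9603
sugar = (2.7 − 0.9603)·4.0·18.0

125.2616 g


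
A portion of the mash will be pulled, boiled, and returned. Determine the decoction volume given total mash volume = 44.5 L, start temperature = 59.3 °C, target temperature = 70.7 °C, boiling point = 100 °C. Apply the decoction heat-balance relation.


V_dec = V_total·(T_target − T_start)/(T_boil − T_start)
V_dec = 44.5·(70.7 − 59.3)/(100 − 59.3)

12.4644 L


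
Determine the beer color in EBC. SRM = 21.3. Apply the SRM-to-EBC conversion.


EBC = SRM · 1.97
EBC = 21.3 · 1.97

41.9610 EBC


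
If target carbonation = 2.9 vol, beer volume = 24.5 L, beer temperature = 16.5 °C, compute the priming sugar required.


residual = 14.695·(0.01821 + 0.09011·e^(−0.04·T));  sugar = (target − residual)·4.0·V
residual = 14.695·(0.01821 + 0.09011·e^(−0.04·16.5)) = 0.9520
sugar = (2.9 − 0.9520)·4.0·24.5

190.9047 g


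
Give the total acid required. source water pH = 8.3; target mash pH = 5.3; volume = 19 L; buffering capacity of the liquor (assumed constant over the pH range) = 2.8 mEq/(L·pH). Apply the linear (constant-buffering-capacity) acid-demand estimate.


acid = buffering capacity · (pH_source − pH_target) · V
acid = 2.8 · (8.3 − 5.3) · 19

159.6000 mEq


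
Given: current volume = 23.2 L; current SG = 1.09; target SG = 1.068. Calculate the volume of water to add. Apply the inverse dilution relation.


V_water = V·((SG_curr − 1)/(SG_target − 1) − 1)
V_water = 23.2·((1.09 − 1)/(1.068 − 1) − 1)

7.5059 L


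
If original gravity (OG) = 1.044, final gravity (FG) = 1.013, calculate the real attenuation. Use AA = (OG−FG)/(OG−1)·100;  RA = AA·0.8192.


AA = (1.044 − 1.013)/(1.044 − 1)·100 = 70.4545
RA = 70.4545·0.8192

57.7164 %


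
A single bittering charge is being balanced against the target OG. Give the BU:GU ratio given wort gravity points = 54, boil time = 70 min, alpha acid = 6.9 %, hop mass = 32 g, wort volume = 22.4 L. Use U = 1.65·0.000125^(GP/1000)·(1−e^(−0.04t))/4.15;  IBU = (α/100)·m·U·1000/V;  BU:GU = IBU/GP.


U = 1.65·0.000125^(54/1000)·(1−e^(−0.04·70))/4.15 = 0.2298
IBU = (6.9/100)·32·0.2298·1000/22.4 = 22.6555
BU:GU = 22.6555/54

0.4195


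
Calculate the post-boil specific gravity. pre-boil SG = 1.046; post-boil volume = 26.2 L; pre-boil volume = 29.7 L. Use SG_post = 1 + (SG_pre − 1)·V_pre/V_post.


pts_pre = (1.046 − 1)·1000 = 46.0000
pts_post = 46.0000·29.7/26.2 = 52.1450
SG_post = 1 + 52.1450/1000

1.0521


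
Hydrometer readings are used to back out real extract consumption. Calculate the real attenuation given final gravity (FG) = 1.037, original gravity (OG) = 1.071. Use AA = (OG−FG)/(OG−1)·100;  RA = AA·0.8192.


AA = (1.071 − 1.037)/(1.071 − 1)·100 = 47.8873
RA = 47.8873·0.8192

39.2293 %


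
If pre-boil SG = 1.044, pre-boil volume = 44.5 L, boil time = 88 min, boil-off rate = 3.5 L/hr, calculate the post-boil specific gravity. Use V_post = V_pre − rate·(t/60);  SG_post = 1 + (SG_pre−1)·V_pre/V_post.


V_post = 44.5 − 3.5·(88/60) = 39.3667
SG_post = 1 + (1.044 − 1)·44.5/39.3667

1.0497


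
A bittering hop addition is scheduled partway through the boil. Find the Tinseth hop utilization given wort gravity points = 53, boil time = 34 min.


U = 1.65·0.000125^(GP/1000) · (1 − e^(−0.04·t))/4.15
bigness = 1.65·0.000125^(53/1000) = 1.0248
boil_factor = (1 − e^(−0.04·34))/4.15 = 0.1791
U = 1.0248 · 0.1791

0.1836


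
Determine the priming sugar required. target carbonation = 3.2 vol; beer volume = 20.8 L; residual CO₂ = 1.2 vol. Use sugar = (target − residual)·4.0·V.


sugar = (3.2 − 1.2)·4.0·20.8

166.4000 g


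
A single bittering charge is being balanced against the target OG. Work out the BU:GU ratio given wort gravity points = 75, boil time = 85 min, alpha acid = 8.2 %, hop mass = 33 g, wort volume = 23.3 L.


U = 1.65·0.000125^(GP/1000)·(1−e^(−0.04t))/4.15;  IBU = (α/100)·m·U·1000/V;  BU:GU = IBU/GP
U = 1.65·0.000125^(75/1000)·(1−e^(−0.04·85))/4.15 = 0.1959
IBU = (8.2/100)·33·0.1959·1000/23.3 = 22.7476
BU:GU = 22.7476/75

0.3033


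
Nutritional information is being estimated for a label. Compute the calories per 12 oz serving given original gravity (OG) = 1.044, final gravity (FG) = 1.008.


ABW = (OG−FG)·131.25·0.79/FG;  °P = 259 − 259/SG (for OG→OE and FG→AE);  RE = 0.1808·OE + 0.8192·AE;  Cal = (6.9·ABW + 4·(RE−0.1))·FG·3.55
ABW = (1.044 − 1.008)·131.25·0.79/1.008 = 3.7031
OE = 259 − 259/1.044 = 10.9157 °P
AE = 259 − 259/1.008 = 2.0556 °P
RE = 0.1808·10.9157 + 0.8192·2.0556 = 3.6575 °P
Cal = (6.9·3.7031 + 4·(3.6575−0.1))·1.008·3.55

142.3539 kcal


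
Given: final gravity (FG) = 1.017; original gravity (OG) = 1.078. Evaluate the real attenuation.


AA = (OG−FG)/(OG−1)·100;  RA = AA·0.8192
AA = (1.078 − 1.017)/(1.078 − 1)·100 = 78.2051
RA = 78.2051·0.8192

64.0656 %


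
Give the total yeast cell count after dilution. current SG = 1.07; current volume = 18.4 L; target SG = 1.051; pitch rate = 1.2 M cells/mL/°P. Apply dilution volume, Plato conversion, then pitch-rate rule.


V_w = V·((SG_c−1)/(SG_t−1)−1);  °P = 259 − 259/SG_t;  cells = rate·(V+V_w)·°P
V_w = 18.4·((1.07−1)/(1.051−1)−1) = 6.8549
V_final = 18.4 + 6.8549 = 25.2549
°P = 259 − 259/1.051 = 12.5680
cells = 1.2·25.2549·12.5680

380.8853 billion cells


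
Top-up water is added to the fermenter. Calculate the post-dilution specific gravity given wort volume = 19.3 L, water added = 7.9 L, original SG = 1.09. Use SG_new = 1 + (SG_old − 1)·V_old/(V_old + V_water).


pts = (1.09 − 1)·1000·19.3/(19.3 + 7.9) = 63.8603
SG_new = 1 + 63.8603/1000

1.0639


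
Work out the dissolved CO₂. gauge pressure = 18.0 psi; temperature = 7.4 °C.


vols = (P + 14.695)·(0.01821 + 0.09011·e^(−0.04·T))
vols = (18.0 + 14.695)·(0.01821 + 0.09011·e^(−0.04·7.4))

2.7867 volumes


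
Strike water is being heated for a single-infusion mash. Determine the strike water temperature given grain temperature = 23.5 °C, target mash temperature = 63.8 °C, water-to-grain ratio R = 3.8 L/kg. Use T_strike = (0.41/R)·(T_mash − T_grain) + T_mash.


T_strike = (0.41/3.8)·(63.8 − 23.5) + 63.8

68.1482 °C


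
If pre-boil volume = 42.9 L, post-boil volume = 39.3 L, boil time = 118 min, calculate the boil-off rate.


rate = (V_pre − V_post) / (t_min/60)
rate = (42.9 − 39.3) / (118/60)

1.8305 L/hr


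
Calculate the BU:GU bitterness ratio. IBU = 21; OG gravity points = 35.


BU:GU = IBU / OG_points
BU:GU = 21 / 35

0.6000


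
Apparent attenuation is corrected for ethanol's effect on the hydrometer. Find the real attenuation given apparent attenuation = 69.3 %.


RA = AA · 0.8192
RA = 69.3 · 0.8192

56.7706 %


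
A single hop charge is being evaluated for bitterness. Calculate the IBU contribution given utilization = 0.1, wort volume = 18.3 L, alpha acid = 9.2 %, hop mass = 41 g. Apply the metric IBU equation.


IBU = (α/100)·mass·U·1000 / V
IBU = (9.2/100)·41·0.1·1000 / 18.3

20.6120 IBU


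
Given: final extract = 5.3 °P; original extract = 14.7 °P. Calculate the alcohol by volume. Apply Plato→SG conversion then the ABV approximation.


SG = 259/(259 − P);  ABV = (OG − FG)·131.25
OG = 259/(259 − 14.7) = 1.0602
FG = 259/(259 − 5.3) = 1.0209
ABV = (1.0602 − 1.0209)·131.25

5.1556 % ABV


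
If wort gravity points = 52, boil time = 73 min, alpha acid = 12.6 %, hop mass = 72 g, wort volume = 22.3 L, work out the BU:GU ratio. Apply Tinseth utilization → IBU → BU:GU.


U = 1.65·0.000125^(GP/1000)·(1−e^(−0.04t))/4.15;  IBU = (α/100)·m·U·1000/V;  BU:GU = IBU/GP
U = 1.65·0.000125^(52/1000)·(1−e^(−0.04·73))/4.15 = 0.2357
IBU = (12.6/100)·72·0.2357·1000/22.3 = 95.8948
BU:GU = 95.8948/52

1.8441


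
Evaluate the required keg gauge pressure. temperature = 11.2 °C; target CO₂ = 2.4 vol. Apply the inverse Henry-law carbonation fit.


psi = vols/(0.01821 + 0.09011·e^(−0.04·T)) − 14.695
psi = 2.4/(0.01821 + 0.09011·e^(−0.04·11.2)) − 14.695

16.9749 psi


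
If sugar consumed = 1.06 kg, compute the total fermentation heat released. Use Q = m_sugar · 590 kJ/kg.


Q = 1.06 · 590

625.4000 kJ


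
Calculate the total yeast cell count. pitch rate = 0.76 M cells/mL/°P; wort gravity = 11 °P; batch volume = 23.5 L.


cells (billions) = rate · V_L · °P
cells = 0.76 · 23.5 · 11

196.4600 billion cells


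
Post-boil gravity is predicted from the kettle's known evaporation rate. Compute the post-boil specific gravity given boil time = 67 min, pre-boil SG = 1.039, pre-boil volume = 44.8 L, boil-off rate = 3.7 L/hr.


V_post = V_pre − rate·(t/60);  SG_post = 1 + (SG_pre−1)·V_pre/V_post
V_post = 44.8 − 3.7·(67/60) = 40.6683
SG_post = 1 + (1.039 − 1)·44.8/40.6683

1.0430


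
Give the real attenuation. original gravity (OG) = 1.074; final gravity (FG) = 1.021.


AA = (OG−FG)/(OG−1)·100;  RA = AA·0.8192
AA = (1.074 − 1.021)/(1.074 − 1)·100 = 71.6216
RA = 71.6216·0.8192

58.6724 %


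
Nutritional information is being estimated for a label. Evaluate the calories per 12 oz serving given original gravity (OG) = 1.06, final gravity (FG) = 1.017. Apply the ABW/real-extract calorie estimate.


ABW = (OG−FG)·131.25·0.79/FG;  °P = 259 − 259/SG (for OG→OE and FG→AE);  RE = 0.1808·OE + 0.8192·AE;  Cal = (6.9·ABW + 4·(RE−0.1))·FG·3.55
ABW = (1.06 − 1.017)·131.25·0.79/1.017 = 4.3840
OE = 259 − 259/1.06 = 14.6604 °P
AE = 259 − 259/1.017 = 4.3294 °P
RE = 0.1808·14.6604 + 0.8192·4.3294 = 6.1972 °P
Cal = (6.9·4.3840 + 4·(6.1972−0.1))·1.017·3.55

197.2652 kcal


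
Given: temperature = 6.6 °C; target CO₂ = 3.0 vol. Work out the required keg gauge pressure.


psi = vols/(0.01821 + 0.09011·e^(−0.04·T)) − 14.695
psi = 3.0/(0.01821 + 0.09011·e^(−0.04·6.6)) − 14.695

19.6252 psi


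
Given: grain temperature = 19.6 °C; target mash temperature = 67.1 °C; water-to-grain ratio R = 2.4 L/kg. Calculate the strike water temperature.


T_strike = (0.41/R)·(T_mash − T_grain) + T_mash
T_strike = (0.41/2.4)·(67.1 − 19.6) + 67.1

75.2146 °C


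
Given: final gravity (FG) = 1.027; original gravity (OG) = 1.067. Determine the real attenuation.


AA = (OG−FG)/(OG−1)·100;  RA = AA·0.8192
AA = (1.067 − 1.027)/(1.067 − 1)·100 = 59.7015
RA = 59.7015·0.8192

48.9075 %


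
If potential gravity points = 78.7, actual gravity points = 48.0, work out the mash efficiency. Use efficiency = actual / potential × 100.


efficiency = 48.0 / 78.7 × 100

60.9911 %


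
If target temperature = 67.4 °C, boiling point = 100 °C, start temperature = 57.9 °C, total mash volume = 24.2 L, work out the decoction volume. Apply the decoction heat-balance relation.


V_dec = V_total·(T_target − T_start)/(T_boil − T_start)
V_dec = 24.2·(67.4 − 57.9)/(100 − 57.9)

5.4608 L


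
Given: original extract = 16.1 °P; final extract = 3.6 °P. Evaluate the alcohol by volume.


SG = 259/(259 − P);  ABV = (OG − FG)·131.25
OG = 259/(259 − 16.1) = 1.0663
FG = 259/(259 − 3.6) = 1.0141
ABV = (1.0663 − 1.0141)·131.25

6.8495 % ABV
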